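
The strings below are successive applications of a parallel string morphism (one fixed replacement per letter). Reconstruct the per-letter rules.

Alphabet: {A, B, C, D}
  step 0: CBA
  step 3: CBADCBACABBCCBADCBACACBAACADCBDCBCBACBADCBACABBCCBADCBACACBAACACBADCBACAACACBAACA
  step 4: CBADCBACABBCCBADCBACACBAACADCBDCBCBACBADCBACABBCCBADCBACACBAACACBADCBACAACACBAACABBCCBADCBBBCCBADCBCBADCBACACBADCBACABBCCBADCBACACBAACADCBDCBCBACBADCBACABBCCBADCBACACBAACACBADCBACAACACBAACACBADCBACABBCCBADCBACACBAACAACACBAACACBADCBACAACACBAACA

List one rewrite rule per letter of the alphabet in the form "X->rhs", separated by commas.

  step 3 ⇒ step 4: CBADCBACABBCCBADCBACACBAACADCBDCBCBACBADCBACABBCCBADCBACACBAACACBADCBACAACACBAACA ⇒ CBA·DCB·ACA·BBC·CBA·DCB·ACA·CBA·ACA·DCB·DCB·CBA·CBA·DCB·ACA·BBC·CBA·DCB·ACA·CBA·ACA·CBA·DCB·ACA·ACA·CBA·ACA·BBC·CBA·DCB·BBC·CBA·DCB·CBA·DCB·ACA·CBA·DCB·ACA·BBC·CBA·DCB·ACA·CBA·ACA·DCB·DCB·CBA·CBA·DCB·ACA·BBC·CBA·DCB·ACA·CBA·ACA·CBA·DCB·ACA·ACA·CBA·ACA·CBA·DCB·ACA·BBC·CBA·DCB·ACA·CBA·ACA·ACA·CBA·ACA·CBA·DCB·ACA·ACA·CBA·ACA
    A ↦ ACA
    B ↦ DCB
    C ↦ CBA
    D ↦ BBC

A->ACA, B->DCB, C->CBA, D->BBC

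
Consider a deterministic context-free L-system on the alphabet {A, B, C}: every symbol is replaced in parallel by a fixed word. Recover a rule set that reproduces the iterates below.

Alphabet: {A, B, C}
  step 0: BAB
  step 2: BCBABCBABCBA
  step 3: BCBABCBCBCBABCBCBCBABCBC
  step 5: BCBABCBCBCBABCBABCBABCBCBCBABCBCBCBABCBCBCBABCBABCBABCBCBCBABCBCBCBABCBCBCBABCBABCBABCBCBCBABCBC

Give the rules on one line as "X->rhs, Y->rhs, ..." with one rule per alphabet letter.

  step 2 ⇒ step 3: BCBABCBABCBA ⇒ BC·BA·BC·BC·BC·BA·BC·BC·BC·BA·BC·BC
    A ↦ BC
    B ↦ BC
    C ↦ BA

A->BC, B->BC, C->BA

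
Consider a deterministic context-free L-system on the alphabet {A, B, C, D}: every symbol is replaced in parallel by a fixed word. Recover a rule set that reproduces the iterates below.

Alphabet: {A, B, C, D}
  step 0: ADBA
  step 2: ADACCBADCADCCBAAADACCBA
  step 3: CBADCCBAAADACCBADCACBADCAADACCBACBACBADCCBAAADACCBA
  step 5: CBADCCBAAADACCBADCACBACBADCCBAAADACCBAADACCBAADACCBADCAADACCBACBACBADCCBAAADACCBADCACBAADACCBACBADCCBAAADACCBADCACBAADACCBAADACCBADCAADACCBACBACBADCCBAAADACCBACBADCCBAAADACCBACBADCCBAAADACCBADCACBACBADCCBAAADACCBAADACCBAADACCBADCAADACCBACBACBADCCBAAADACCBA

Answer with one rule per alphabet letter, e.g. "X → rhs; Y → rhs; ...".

A->CBA, B->DAC, C->A, D->DC

  step 2 ⇒ step 3: ADACCBADCADCCBAAADACCBA ⇒ CBA·DC·CBA·A·A·DAC·CBA·DC·A·CBA·DC·A·A·DAC·CBA·CBA·CBA·DC·CBA·A·A·DAC·CBA
    A ↦ CBA
    B ↦ DAC
    C ↦ A
    D ↦ DC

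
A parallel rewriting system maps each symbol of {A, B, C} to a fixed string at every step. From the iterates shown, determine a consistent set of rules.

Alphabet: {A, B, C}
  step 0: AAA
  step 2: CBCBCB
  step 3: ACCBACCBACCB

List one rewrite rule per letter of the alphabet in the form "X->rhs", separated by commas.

A->B, B->CB, C->AC

  step 2 ⇒ step 3: CBCBCB ⇒ AC·CB·AC·CB·AC·CB
    B ↦ CB
    C ↦ AC
    A ↦ B  (constrained at step 0)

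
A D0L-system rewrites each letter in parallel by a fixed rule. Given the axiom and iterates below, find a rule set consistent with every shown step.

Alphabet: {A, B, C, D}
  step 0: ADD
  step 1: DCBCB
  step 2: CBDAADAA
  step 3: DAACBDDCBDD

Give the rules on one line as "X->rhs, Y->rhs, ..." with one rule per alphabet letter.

A->D, B->A, C->DA, D->CB

  step 2 ⇒ step 3: CBDAADAA ⇒ DA·A·CB·D·D·CB·D·D
    A ↦ D
    B ↦ A
    C ↦ DA
    D ↦ CB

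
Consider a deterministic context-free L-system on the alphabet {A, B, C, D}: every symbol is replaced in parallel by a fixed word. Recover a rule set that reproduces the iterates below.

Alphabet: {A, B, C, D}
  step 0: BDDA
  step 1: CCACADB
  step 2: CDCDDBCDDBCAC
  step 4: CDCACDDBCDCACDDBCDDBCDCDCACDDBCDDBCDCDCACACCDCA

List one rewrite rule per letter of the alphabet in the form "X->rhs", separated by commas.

A->DB, B->C, C->CD, D->CA

  step 1 ⇒ step 2: CCACADB ⇒ CD·CD·DB·CD·DB·CA·C
    A ↦ DB
    B ↦ C
    C ↦ CD
    D ↦ CA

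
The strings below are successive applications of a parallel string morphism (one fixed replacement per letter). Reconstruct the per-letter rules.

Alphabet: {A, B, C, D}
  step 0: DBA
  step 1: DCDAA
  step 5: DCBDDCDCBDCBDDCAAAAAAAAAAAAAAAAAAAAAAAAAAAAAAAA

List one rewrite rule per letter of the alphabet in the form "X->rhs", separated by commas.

  step 0 ⇒ step 1: DBA ⇒ DC·D·AA
    A ↦ AA
    B ↦ D
    D ↦ DC
    C ↦ B  (constrained at step 1)

A->AA, B->D, C->B, D->DC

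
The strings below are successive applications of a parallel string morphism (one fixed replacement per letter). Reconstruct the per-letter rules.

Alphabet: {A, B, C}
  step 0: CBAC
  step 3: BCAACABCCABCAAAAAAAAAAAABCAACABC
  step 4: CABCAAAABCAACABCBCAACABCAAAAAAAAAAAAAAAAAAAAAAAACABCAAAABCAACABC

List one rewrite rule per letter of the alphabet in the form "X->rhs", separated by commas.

  step 3 ⇒ step 4: BCAACABCCABCAAAAAAAAAAAABCAACABC ⇒ CA·BC·AA·AA·BC·AA·CA·BC·BC·AA·CA·BC·AA·AA·AA·AA·AA·AA·AA·AA·AA·AA·AA·AA·CA·BC·AA·AA·BC·AA·CA·BC
    A ↦ AA
    B ↦ CA
    C ↦ BC

A->AA, B->CA, C->BC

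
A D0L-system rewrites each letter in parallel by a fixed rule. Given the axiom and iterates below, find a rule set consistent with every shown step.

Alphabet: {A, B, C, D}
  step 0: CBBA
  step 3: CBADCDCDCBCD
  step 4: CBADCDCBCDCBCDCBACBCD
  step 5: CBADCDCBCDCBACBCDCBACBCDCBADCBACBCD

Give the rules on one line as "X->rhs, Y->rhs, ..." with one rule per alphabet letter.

  step 4 ⇒ step 5: CBADCDCBCDCBCDCBACBCD ⇒ CB·A·D·CD·CB·CD·CB·A·CB·CD·CB·A·CB·CD·CB·A·D·CB·A·CB·CD
    A ↦ D
    B ↦ A
    C ↦ CB
    D ↦ CD

A->D, B->A, C->CB, D->CD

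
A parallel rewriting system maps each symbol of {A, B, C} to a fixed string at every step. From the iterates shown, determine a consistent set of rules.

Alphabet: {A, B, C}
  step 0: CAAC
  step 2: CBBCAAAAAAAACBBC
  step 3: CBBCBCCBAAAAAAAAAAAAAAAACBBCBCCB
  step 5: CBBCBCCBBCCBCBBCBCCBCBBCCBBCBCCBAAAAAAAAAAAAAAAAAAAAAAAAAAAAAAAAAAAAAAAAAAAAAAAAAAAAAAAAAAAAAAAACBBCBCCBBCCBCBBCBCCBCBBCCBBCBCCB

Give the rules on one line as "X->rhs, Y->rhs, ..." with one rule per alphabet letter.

A->AA, B->BC, C->CB

  step 2 ⇒ step 3: CBBCAAAAAAAACBBC ⇒ CB·BC·BC·CB·AA·AA·AA·AA·AA·AA·AA·AA·CB·BC·BC·CB
    A ↦ AA
    B ↦ BC
    C ↦ CB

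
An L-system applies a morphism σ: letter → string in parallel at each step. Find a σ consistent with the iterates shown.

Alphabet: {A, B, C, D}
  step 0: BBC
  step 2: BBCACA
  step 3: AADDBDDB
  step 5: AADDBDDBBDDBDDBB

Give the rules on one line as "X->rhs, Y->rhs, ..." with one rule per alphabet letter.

A->B, B->A, C->DD, D->CA

  step 2 ⇒ step 3: BBCACA ⇒ A·A·DD·B·DD·B
    A ↦ B
    B ↦ A
    C ↦ DD
    D ↦ CA  (constrained at step 3)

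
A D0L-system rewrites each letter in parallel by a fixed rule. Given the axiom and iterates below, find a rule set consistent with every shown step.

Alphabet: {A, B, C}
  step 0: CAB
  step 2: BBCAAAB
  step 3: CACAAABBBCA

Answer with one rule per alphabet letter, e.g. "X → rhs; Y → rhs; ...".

  step 2 ⇒ step 3: BBCAAAB ⇒ CA·CA·AA·B·B·B·CA
    A ↦ B
    B ↦ CA
    C ↦ AA

A->B, B->CA, C->AA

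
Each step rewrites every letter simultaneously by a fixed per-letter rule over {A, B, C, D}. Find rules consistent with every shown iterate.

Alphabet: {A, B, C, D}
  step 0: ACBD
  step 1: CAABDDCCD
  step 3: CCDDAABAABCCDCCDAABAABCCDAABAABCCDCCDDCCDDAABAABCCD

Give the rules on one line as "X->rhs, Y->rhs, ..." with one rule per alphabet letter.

  step 0 ⇒ step 1: ACBD ⇒ C·AAB·DD·CCD
    A ↦ C
    B ↦ DD
    C ↦ AAB
    D ↦ CCD

A->C, B->DD, C->AAB, D->CCD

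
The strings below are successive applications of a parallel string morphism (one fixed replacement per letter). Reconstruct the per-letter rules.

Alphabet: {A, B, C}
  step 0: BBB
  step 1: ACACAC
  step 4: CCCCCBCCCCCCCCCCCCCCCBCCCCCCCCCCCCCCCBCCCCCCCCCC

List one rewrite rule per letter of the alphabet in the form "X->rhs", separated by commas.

  step 0 ⇒ step 1: BBB ⇒ AC·AC·AC
    B ↦ AC
    A ↦ CB  (constrained at step 1)
    C ↦ CC  (constrained at step 1)

A->CB, B->AC, C->CC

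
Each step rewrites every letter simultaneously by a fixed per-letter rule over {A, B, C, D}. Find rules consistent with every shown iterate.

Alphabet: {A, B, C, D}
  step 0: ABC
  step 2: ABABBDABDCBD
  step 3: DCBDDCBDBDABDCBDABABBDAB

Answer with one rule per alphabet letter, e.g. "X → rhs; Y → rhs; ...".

A->DC, B->BD, C->AB, D->AB

  step 2 ⇒ step 3: ABABBDABDCBD ⇒ DC·BD·DC·BD·BD·AB·DC·BD·AB·AB·BD·AB
    A ↦ DC
    B ↦ BD
    C ↦ AB
    D ↦ AB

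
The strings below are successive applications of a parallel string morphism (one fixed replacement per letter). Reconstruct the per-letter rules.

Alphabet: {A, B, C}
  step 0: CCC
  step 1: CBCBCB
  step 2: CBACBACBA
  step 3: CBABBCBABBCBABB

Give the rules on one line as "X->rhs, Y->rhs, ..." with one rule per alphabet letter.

A->BB, B->A, C->CB

  step 2 ⇒ step 3: CBACBACBA ⇒ CB·A·BB·CB·A·BB·CB·A·BB
    A ↦ BB
    B ↦ A
    C ↦ CB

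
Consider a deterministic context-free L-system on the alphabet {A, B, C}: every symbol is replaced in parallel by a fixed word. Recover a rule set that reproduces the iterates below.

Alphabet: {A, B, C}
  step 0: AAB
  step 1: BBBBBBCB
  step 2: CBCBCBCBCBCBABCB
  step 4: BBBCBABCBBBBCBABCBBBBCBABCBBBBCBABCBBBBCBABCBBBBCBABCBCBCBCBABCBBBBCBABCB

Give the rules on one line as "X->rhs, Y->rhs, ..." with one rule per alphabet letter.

  step 1 ⇒ step 2: BBBBBBCB ⇒ CB·CB·CB·CB·CB·CB·AB·CB
    B ↦ CB
    C ↦ AB
  step 0 ⇒ step 1: AAB ⇒ BBB·BBB·CB
    A ↦ BBB

A->BBB, B->CB, C->AB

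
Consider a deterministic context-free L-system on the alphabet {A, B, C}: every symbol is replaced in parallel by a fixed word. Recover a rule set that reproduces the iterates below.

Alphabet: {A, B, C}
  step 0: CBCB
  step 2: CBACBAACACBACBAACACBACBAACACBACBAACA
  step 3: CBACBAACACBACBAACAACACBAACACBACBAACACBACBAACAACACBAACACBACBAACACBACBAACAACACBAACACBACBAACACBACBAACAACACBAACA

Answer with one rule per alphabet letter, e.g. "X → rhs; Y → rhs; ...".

  step 2 ⇒ step 3: CBACBAACACBACBAACACBACBAACACBACBAACA ⇒ CBA·CBA·ACA·CBA·CBA·ACA·ACA·CBA·ACA·CBA·CBA·ACA·CBA·CBA·ACA·ACA·CBA·ACA·CBA·CBA·ACA·CBA·CBA·ACA·ACA·CBA·ACA·CBA·CBA·ACA·CBA·CBA·ACA·ACA·CBA·ACA
    A ↦ ACA
    B ↦ CBA
    C ↦ CBA

A->ACA, B->CBA, C->CBA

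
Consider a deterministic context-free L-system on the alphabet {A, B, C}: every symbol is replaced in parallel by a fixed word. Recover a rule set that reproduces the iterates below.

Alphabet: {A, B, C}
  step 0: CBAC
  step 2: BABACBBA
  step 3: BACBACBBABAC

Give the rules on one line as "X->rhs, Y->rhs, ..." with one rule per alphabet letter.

A->C, B->BA, C->B

  step 2 ⇒ step 3: BABACBBA ⇒ BA·C·BA·C·B·BA·BA·C
    A ↦ C
    B ↦ BA
    C ↦ B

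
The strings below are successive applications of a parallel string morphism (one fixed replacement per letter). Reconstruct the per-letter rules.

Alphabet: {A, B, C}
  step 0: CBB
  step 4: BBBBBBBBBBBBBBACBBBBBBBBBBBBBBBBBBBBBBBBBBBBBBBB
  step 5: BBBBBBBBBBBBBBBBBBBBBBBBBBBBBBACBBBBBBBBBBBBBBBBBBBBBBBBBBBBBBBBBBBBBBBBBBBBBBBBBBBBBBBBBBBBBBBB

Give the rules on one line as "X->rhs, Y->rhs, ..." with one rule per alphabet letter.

  step 4 ⇒ step 5: BBBBBBBBBBBBBBACBBBBBBBBBBBBBBBBBBBBBBBBBBBBBBBB ⇒ BB·BB·BB·BB·BB·BB·BB·BB·BB·BB·BB·BB·BB·BB·BB·AC·BB·BB·BB·BB·BB·BB·BB·BB·BB·BB·BB·BB·BB·BB·BB·BB·BB·BB·BB·BB·BB·BB·BB·BB·BB·BB·BB·BB·BB·BB·BB·BB
    A ↦ BB
    B ↦ BB
    C ↦ AC

A->BB, B->BB, C->AC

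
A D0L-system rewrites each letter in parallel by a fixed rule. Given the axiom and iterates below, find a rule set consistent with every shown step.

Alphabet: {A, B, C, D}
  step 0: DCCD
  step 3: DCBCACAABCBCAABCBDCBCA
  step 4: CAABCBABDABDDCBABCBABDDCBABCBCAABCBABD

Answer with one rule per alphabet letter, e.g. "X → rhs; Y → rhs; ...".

  step 3 ⇒ step 4: DCBCACAABCBCAABCBDCBCA ⇒ CA·AB·CB·AB·D·AB·D·D·CB·AB·CB·AB·D·D·CB·AB·CB·CA·AB·CB·AB·D
    A ↦ D
    B ↦ CB
    C ↦ AB
    D ↦ CA

A->D, B->CB, C->AB, D->CA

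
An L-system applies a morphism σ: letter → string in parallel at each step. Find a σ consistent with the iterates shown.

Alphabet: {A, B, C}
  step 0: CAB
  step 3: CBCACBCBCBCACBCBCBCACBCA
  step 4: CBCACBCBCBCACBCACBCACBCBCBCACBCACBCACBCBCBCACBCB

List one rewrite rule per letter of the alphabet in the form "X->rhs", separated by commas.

  step 3 ⇒ step 4: CBCACBCBCBCACBCBCBCACBCA ⇒ CB·CA·CB·CB·CB·CA·CB·CA·CB·CA·CB·CB·CB·CA·CB·CA·CB·CA·CB·CB·CB·CA·CB·CB
    A ↦ CB
    B ↦ CA
    C ↦ CB

A->CB, B->CA, C->CB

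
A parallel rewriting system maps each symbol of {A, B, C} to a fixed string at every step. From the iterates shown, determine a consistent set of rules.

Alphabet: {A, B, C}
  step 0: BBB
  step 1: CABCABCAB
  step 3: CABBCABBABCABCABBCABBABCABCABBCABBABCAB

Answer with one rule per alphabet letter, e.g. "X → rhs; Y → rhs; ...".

A->B, B->CAB, C->BA

  step 0 ⇒ step 1: BBB ⇒ CAB·CAB·CAB
    B ↦ CAB
    A ↦ B  (constrained at step 1)
    C ↦ BA  (constrained at step 1)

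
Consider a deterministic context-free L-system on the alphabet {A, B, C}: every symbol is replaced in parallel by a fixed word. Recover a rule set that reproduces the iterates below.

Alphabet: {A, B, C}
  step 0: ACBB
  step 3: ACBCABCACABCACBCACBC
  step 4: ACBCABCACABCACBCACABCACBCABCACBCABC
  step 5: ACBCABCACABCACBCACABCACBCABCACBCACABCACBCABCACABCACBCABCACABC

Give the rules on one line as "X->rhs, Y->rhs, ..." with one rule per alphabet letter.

  step 4 ⇒ step 5: ACBCABCACABCACBCACABCACBCABCACBCABC ⇒ AC·BC·A·BC·AC·A·BC·AC·BC·AC·A·BC·AC·BC·A·BC·AC·BC·AC·A·BC·AC·BC·A·BC·AC·A·BC·AC·BC·A·BC·AC·A·BC
    A ↦ AC
    B ↦ A
    C ↦ BC

A->AC, B->A, C->BC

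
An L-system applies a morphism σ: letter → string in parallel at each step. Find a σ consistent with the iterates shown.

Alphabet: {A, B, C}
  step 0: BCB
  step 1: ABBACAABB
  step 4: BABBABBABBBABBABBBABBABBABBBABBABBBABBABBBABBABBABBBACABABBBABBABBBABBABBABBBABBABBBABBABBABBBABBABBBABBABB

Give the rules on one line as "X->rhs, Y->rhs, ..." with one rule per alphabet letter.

A->B, B->ABB, C->ACA

  step 0 ⇒ step 1: BCB ⇒ ABB·ACA·ABB
    B ↦ ABB
    C ↦ ACA
    A ↦ B  (constrained at step 1)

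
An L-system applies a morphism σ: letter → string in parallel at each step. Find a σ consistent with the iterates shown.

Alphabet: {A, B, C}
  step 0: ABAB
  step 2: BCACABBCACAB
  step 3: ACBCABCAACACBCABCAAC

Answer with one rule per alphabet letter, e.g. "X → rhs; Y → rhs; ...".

  step 2 ⇒ step 3: BCACABBCACAB ⇒ AC·B·CA·B·CA·AC·AC·B·CA·B·CA·AC
    A ↦ CA
    B ↦ AC
    C ↦ B

A->CA, B->AC, C->B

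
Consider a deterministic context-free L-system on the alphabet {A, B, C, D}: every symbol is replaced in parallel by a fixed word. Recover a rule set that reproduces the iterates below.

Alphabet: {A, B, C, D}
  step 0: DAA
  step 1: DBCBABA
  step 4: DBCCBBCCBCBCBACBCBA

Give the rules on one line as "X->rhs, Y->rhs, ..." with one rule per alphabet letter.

  step 0 ⇒ step 1: DAA ⇒ DBC·BA·BA
    A ↦ BA
    D ↦ DBC
    B ↦ C  (constrained at step 1)
    C ↦ B  (constrained at step 1)

A->BA, B->C, C->B, D->DBC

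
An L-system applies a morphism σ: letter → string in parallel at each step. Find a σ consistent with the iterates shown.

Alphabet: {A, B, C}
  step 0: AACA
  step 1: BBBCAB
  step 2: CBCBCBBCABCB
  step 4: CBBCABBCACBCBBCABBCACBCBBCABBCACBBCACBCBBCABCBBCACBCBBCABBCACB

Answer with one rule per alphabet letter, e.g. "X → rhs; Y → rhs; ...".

A->B, B->CB, C->BCA

  step 1 ⇒ step 2: BBBCAB ⇒ CB·CB·CB·BCA·B·CB
    A ↦ B
    B ↦ CB
    C ↦ BCA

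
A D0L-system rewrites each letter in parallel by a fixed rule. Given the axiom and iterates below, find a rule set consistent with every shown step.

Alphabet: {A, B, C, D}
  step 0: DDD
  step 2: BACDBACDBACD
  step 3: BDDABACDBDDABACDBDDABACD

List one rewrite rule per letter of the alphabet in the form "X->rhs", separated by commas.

  step 2 ⇒ step 3: BACDBACDBACD ⇒ BD·DA·BA·CD·BD·DA·BA·CD·BD·DA·BA·CD
    A ↦ DA
    B ↦ BD
    C ↦ BA
    D ↦ CD

A->DA, B->BD, C->BA, D->CD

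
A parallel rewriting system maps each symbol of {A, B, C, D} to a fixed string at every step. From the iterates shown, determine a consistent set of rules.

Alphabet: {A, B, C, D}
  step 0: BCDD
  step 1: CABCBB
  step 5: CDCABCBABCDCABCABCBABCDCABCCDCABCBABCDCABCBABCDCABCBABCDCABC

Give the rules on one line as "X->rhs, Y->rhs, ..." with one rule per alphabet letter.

  step 0 ⇒ step 1: BCDD ⇒ C·ABC·B·B
    B ↦ C
    C ↦ ABC
    D ↦ B
    A ↦ D  (constrained at step 1)

A->D, B->C, C->ABC, D->B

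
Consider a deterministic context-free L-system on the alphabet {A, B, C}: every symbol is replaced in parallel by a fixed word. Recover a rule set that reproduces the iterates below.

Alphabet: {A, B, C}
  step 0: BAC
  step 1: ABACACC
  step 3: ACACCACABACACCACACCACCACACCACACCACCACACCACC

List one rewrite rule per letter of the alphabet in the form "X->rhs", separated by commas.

  step 0 ⇒ step 1: BAC ⇒ AB·AC·ACC
    A ↦ AC
    B ↦ AB
    C ↦ ACC

A->AC, B->AB, C->ACC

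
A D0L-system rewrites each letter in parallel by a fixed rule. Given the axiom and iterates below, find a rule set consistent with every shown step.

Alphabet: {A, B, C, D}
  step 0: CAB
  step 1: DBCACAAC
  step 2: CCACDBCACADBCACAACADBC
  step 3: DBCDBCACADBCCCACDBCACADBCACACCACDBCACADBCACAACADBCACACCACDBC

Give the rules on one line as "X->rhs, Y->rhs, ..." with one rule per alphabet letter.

  step 2 ⇒ step 3: CCACDBCACADBCACAACADBC ⇒ DBC·DBC·ACA·DBC·CC·AC·DBC·ACA·DBC·ACA·CC·AC·DBC·ACA·DBC·ACA·ACA·DBC·ACA·CC·AC·DBC
    A ↦ ACA
    B ↦ AC
    C ↦ DBC
    D ↦ CC

A->ACA, B->AC, C->DBC, D->CC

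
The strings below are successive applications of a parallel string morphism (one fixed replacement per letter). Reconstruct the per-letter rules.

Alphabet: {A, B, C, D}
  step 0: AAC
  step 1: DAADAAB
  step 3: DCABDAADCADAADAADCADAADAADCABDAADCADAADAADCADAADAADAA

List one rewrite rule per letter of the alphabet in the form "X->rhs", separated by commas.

A->DAA, B->A, C->B, D->DCA

  step 0 ⇒ step 1: AAC ⇒ DAA·DAA·B
    A ↦ DAA
    C ↦ B
    B ↦ A  (constrained at step 1)
    D ↦ DCA  (constrained at step 1)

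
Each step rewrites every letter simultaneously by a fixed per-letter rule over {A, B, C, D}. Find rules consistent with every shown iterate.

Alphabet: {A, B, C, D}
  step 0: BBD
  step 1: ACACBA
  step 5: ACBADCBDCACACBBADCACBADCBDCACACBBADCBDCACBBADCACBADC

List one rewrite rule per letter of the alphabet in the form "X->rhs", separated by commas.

  step 0 ⇒ step 1: BBD ⇒ AC·AC·BA
    B ↦ AC
    D ↦ BA
    A ↦ B  (constrained at step 1)
    C ↦ DC  (constrained at step 1)

A->B, B->AC, C->DC, D->BA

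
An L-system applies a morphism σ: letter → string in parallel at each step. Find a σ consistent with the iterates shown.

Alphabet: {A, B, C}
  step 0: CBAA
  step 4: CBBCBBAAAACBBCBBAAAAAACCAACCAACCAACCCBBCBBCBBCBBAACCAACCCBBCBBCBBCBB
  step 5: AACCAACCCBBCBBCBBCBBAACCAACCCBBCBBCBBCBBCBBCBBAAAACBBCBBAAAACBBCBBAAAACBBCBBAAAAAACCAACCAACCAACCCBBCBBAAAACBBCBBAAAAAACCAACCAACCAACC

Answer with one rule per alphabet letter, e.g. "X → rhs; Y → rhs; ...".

  step 4 ⇒ step 5: CBBCBBAAAACBBCBBAAAAAACCAACCAACCAACCCBBCBBCBBCBBAACCAACCCBBCBBCBBCBB ⇒ AA·C·C·AA·C·C·CBB·CBB·CBB·CBB·AA·C·C·AA·C·C·CBB·CBB·CBB·CBB·CBB·CBB·AA·AA·CBB·CBB·AA·AA·CBB·CBB·AA·AA·CBB·CBB·AA·AA·AA·C·C·AA·C·C·AA·C·C·AA·C·C·CBB·CBB·AA·AA·CBB·CBB·AA·AA·AA·C·C·AA·C·C·AA·C·C·AA·C·C
    A ↦ CBB
    B ↦ C
    C ↦ AA

A->CBB, B->C, C->AA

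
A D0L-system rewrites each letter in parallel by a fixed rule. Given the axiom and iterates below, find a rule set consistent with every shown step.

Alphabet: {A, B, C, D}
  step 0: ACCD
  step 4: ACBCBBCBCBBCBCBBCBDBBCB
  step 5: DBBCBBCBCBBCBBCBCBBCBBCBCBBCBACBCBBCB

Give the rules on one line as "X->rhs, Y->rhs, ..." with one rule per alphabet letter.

A->DB, B->CB, C->B, D->A

  step 4 ⇒ step 5: ACBCBBCBCBBCBCBBCBDBBCB ⇒ DB·B·CB·B·CB·CB·B·CB·B·CB·CB·B·CB·B·CB·CB·B·CB·A·CB·CB·B·CB
    A ↦ DB
    B ↦ CB
    C ↦ B
    D ↦ A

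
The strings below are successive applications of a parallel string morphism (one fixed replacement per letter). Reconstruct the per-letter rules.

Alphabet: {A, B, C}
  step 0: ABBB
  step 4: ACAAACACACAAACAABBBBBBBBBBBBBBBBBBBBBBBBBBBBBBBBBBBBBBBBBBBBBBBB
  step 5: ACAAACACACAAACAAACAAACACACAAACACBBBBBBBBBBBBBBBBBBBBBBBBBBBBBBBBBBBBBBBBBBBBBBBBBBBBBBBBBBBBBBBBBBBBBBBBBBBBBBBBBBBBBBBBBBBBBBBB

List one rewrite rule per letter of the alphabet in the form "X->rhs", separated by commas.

  step 4 ⇒ step 5: ACAAACACACAAACAABBBBBBBBBBBBBBBBBBBBBBBBBBBBBBBBBBBBBBBBBBBBBBBB ⇒ AC·AA·AC·AC·AC·AA·AC·AA·AC·AA·AC·AC·AC·AA·AC·AC·BB·BB·BB·BB·BB·BB·BB·BB·BB·BB·BB·BB·BB·BB·BB·BB·BB·BB·BB·BB·BB·BB·BB·BB·BB·BB·BB·BB·BB·BB·BB·BB·BB·BB·BB·BB·BB·BB·BB·BB·BB·BB·BB·BB·BB·BB·BB·BB
    A ↦ AC
    B ↦ BB
    C ↦ AA

A->AC, B->BB, C->AA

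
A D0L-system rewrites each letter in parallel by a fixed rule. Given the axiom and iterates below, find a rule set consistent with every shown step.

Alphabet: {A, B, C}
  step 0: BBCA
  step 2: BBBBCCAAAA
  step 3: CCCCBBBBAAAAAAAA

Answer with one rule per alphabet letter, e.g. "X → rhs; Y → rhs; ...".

  step 2 ⇒ step 3: BBBBCCAAAA ⇒ C·C·C·C·BB·BB·AA·AA·AA·AA
    A ↦ AA
    B ↦ C
    C ↦ BB

A->AA, B->C, C->BB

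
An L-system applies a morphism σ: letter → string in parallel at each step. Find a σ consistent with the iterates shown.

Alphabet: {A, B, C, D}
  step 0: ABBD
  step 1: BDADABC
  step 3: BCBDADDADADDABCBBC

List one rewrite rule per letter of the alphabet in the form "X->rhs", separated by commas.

A->B, B->DA, C->D, D->BC

  step 0 ⇒ step 1: ABBD ⇒ B·DA·DA·BC
    A ↦ B
    B ↦ DA
    D ↦ BC
    C ↦ D  (constrained at step 1)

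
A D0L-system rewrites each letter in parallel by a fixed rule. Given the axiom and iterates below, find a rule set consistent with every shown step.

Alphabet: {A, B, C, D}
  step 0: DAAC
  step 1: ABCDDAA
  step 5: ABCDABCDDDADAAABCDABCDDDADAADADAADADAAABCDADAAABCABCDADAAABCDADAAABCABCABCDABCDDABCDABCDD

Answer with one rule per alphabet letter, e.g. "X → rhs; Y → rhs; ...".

  step 0 ⇒ step 1: DAAC ⇒ ABC·D·D·AA
    A ↦ D
    C ↦ AA
    D ↦ ABC
    B ↦ AD  (constrained at step 1)

A->D, B->AD, C->AA, D->ABC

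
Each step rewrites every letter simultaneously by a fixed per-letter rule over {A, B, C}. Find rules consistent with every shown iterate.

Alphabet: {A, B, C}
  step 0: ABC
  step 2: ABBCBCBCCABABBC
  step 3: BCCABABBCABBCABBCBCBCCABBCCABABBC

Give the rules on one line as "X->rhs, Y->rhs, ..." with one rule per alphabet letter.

A->BCC, B->AB, C->BC

  step 2 ⇒ step 3: ABBCBCBCCABABBC ⇒ BCC·AB·AB·BC·AB·BC·AB·BC·BC·BCC·AB·BCC·AB·AB·BC
    A ↦ BCC
    B ↦ AB
    C ↦ BC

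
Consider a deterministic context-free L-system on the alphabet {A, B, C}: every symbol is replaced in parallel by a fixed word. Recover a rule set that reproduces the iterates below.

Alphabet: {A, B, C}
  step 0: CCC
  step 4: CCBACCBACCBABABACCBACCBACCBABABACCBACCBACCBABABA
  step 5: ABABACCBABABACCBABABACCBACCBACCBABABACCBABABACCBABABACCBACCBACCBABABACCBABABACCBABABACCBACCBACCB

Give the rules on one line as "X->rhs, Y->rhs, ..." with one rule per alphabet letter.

A->CCB, B->A, C->AB

  step 4 ⇒ step 5: CCBACCBACCBABABACCBACCBACCBABABACCBACCBACCBABABA ⇒ AB·AB·A·CCB·AB·AB·A·CCB·AB·AB·A·CCB·A·CCB·A·CCB·AB·AB·A·CCB·AB·AB·A·CCB·AB·AB·A·CCB·A·CCB·A·CCB·AB·AB·A·CCB·AB·AB·A·CCB·AB·AB·A·CCB·A·CCB·A·CCB
    A ↦ CCB
    B ↦ A
    C ↦ AB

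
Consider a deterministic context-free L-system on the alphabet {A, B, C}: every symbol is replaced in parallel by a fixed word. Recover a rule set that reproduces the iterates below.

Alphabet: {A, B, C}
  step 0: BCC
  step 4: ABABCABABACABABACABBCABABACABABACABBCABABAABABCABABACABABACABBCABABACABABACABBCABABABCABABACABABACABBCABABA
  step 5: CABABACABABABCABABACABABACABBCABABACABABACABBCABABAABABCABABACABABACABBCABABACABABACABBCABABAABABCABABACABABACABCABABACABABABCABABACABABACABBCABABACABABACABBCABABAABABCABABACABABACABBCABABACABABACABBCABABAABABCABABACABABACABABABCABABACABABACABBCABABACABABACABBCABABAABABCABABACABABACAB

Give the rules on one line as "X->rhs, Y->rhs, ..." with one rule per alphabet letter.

  step 4 ⇒ step 5: ABABCABABACABABACABBCABABACABABACABBCABABAABABCABABACABABACABBCABABACABABACABBCABABABCABABACABABACABBCABABA ⇒ CAB·ABA·CAB·ABA·B·CAB·ABA·CAB·ABA·CAB·B·CAB·ABA·CAB·ABA·CAB·B·CAB·ABA·ABA·B·CAB·ABA·CAB·ABA·CAB·B·CAB·ABA·CAB·ABA·CAB·B·CAB·ABA·ABA·B·CAB·ABA·CAB·ABA·CAB·CAB·ABA·CAB·ABA·B·CAB·ABA·CAB·ABA·CAB·B·CAB·ABA·CAB·ABA·CAB·B·CAB·ABA·ABA·B·CAB·ABA·CAB·ABA·CAB·B·CAB·ABA·CAB·ABA·CAB·B·CAB·ABA·ABA·B·CAB·ABA·CAB·ABA·CAB·ABA·B·CAB·ABA·CAB·ABA·CAB·B·CAB·ABA·CAB·ABA·CAB·B·CAB·ABA·ABA·B·CAB·ABA·CAB·ABA·CAB
    A ↦ CAB
    B ↦ ABA
    C ↦ B

A->CAB, B->ABA, C->B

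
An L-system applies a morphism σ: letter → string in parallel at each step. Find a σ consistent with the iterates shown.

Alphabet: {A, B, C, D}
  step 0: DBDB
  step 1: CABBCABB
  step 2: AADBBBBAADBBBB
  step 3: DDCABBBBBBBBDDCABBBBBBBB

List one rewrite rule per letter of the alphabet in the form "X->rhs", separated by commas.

A->D, B->BB, C->AA, D->CA

  step 2 ⇒ step 3: AADBBBBAADBBBB ⇒ D·D·CA·BB·BB·BB·BB·D·D·CA·BB·BB·BB·BB
    A ↦ D
    B ↦ BB
    D ↦ CA
  step 1 ⇒ step 2: CABBCABB ⇒ AA·D·BB·BB·AA·D·BB·BB
    C ↦ AA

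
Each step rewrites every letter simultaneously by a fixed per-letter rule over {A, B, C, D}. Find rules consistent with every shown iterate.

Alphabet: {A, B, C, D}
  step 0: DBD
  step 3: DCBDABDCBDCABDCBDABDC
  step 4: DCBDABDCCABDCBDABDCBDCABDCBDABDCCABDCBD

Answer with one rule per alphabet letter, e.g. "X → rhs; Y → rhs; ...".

  step 3 ⇒ step 4: DCBDABDCBDCABDCBDABDC ⇒ DC·BD·AB·DC·C·AB·DC·BD·AB·DC·BD·C·AB·DC·BD·AB·DC·C·AB·DC·BD
    A ↦ C
    B ↦ AB
    C ↦ BD
    D ↦ DC

A->C, B->AB, C->BD, D->DC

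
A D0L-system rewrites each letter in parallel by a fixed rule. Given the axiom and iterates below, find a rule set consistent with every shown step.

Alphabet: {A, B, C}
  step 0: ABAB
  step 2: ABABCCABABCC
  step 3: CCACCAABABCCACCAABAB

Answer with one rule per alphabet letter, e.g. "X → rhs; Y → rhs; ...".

A->CC, B->A, C->AB

  step 2 ⇒ step 3: ABABCCABABCC ⇒ CC·A·CC·A·AB·AB·CC·A·CC·A·AB·AB
    A ↦ CC
    B ↦ A
    C ↦ AB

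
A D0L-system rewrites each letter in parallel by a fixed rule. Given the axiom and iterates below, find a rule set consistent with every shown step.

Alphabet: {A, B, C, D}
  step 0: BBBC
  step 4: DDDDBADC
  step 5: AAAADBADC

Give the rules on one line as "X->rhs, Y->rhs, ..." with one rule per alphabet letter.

A->B, B->D, C->DC, D->A

  step 4 ⇒ step 5: DDDDBADC ⇒ A·A·A·A·D·B·A·DC
    A ↦ B
    B ↦ D
    C ↦ DC
    D ↦ A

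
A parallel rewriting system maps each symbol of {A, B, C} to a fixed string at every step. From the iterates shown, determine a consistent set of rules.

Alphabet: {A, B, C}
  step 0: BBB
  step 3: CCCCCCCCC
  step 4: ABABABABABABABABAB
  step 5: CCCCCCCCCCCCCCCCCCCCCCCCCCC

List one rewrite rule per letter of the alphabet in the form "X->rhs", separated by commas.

  step 4 ⇒ step 5: ABABABABABABABABAB ⇒ CC·C·CC·C·CC·C·CC·C·CC·C·CC·C·CC·C·CC·C·CC·C
    A ↦ CC
    B ↦ C
  step 3 ⇒ step 4: CCCCCCCCC ⇒ AB·AB·AB·AB·AB·AB·AB·AB·AB
    C ↦ AB

A->CC, B->C, C->AB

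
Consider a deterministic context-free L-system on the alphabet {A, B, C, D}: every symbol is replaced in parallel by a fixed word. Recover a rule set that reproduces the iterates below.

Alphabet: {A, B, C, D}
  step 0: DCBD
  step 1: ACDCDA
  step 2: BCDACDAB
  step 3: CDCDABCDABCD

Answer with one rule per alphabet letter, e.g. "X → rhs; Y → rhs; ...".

  step 2 ⇒ step 3: BCDACDAB ⇒ CD·CD·A·B·CD·A·B·CD
    A ↦ B
    B ↦ CD
    C ↦ CD
    D ↦ A

A->B, B->CD, C->CD, D->A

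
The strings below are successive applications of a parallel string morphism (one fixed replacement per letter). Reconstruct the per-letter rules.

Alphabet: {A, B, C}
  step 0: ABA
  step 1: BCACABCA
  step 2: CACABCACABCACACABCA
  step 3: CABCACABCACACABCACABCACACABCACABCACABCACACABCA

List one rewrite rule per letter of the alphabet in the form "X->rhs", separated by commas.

A->BCA, B->CA, C->CA

  step 2 ⇒ step 3: CACABCACABCACACABCA ⇒ CA·BCA·CA·BCA·CA·CA·BCA·CA·BCA·CA·CA·BCA·CA·BCA·CA·BCA·CA·CA·BCA
    A ↦ BCA
    B ↦ CA
    C ↦ CA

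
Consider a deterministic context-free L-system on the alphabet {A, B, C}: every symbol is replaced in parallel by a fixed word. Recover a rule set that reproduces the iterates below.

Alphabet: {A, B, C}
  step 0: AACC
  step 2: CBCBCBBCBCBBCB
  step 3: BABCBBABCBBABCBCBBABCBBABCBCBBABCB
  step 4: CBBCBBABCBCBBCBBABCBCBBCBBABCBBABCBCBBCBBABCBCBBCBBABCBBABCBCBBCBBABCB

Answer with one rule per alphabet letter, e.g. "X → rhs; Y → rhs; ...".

  step 3 ⇒ step 4: BABCBBABCBBABCBCBBABCBBABCBCBBABCB ⇒ CB·B·CB·BAB·CB·CB·B·CB·BAB·CB·CB·B·CB·BAB·CB·BAB·CB·CB·B·CB·BAB·CB·CB·B·CB·BAB·CB·BAB·CB·CB·B·CB·BAB·CB
    A ↦ B
    B ↦ CB
    C ↦ BAB

A->B, B->CB, C->BAB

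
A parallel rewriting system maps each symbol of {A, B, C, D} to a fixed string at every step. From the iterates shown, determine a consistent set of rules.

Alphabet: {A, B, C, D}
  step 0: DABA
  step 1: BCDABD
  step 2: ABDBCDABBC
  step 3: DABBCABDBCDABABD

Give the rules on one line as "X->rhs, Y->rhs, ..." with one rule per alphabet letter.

  step 2 ⇒ step 3: ABDBCDABBC ⇒ D·AB·BC·AB·D·BC·D·AB·AB·D
    A ↦ D
    B ↦ AB
    C ↦ D
    D ↦ BC

A->D, B->AB, C->D, D->BC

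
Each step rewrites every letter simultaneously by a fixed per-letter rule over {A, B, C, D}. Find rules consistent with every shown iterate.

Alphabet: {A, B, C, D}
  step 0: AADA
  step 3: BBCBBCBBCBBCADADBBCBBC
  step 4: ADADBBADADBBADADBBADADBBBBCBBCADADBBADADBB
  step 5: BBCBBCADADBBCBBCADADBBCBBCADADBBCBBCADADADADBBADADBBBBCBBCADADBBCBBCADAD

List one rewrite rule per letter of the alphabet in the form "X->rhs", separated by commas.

A->BB, B->AD, C->BB, D->C

  step 4 ⇒ step 5: ADADBBADADBBADADBBADADBBBBCBBCADADBBADADBB ⇒ BB·C·BB·C·AD·AD·BB·C·BB·C·AD·AD·BB·C·BB·C·AD·AD·BB·C·BB·C·AD·AD·AD·AD·BB·AD·AD·BB·BB·C·BB·C·AD·AD·BB·C·BB·C·AD·AD
    A ↦ BB
    B ↦ AD
    C ↦ BB
    D ↦ C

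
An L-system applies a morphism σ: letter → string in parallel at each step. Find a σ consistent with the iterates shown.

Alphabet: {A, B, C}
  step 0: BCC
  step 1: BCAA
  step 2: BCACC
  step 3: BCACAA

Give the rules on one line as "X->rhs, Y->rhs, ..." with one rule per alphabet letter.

A->C, B->BC, C->A

  step 2 ⇒ step 3: BCACC ⇒ BC·A·C·A·A
    A ↦ C
    B ↦ BC
    C ↦ A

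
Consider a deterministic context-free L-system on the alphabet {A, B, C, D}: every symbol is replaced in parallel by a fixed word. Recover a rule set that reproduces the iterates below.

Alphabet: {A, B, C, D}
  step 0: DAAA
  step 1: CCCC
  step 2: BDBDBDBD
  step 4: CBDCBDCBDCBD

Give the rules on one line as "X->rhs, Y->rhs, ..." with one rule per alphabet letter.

A->C, B->A, C->BD, D->C

  step 1 ⇒ step 2: CCCC ⇒ BD·BD·BD·BD
    C ↦ BD
  step 0 ⇒ step 1: DAAA ⇒ C·C·C·C
    A ↦ C
    B ↦ A  (constrained at step 2)
  step 0 ⇒ step 1: DAAA ⇒ C·C·C·C
    D ↦ C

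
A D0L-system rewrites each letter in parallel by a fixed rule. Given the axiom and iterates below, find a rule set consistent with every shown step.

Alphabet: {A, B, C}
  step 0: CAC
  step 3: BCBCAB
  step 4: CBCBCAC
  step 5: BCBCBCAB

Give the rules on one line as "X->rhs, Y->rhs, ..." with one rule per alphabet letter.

  step 4 ⇒ step 5: CBCBCAC ⇒ B·C·B·C·B·CA·B
    A ↦ CA
    B ↦ C
    C ↦ B

A->CA, B->C, C->B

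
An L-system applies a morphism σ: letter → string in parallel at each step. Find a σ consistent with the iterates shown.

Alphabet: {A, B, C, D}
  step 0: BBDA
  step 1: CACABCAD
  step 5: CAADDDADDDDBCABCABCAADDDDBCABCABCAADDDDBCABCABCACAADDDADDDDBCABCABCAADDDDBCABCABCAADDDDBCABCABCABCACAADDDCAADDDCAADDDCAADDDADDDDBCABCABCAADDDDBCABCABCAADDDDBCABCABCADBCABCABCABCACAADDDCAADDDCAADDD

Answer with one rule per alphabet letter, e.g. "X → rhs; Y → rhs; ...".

A->D, B->CA, C->ADD, D->BCA

  step 0 ⇒ step 1: BBDA ⇒ CA·CA·BCA·D
    A ↦ D
    B ↦ CA
    D ↦ BCA
    C ↦ ADD  (constrained at step 1)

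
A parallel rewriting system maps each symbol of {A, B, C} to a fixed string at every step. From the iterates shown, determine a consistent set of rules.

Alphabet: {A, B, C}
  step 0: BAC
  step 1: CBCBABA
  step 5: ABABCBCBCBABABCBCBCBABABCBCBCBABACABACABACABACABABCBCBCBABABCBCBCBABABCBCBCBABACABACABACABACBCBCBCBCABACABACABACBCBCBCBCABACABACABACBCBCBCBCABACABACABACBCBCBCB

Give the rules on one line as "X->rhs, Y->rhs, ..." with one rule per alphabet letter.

  step 0 ⇒ step 1: BAC ⇒ C·BCB·ABA
    A ↦ BCB
    B ↦ C
    C ↦ ABA

A->BCB, B->C, C->ABA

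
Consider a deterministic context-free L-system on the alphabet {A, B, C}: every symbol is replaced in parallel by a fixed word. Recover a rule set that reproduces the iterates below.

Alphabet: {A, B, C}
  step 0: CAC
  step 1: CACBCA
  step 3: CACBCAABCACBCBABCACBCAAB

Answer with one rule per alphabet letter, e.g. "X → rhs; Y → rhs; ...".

  step 0 ⇒ step 1: CAC ⇒ CA·CB·CA
    A ↦ CB
    C ↦ CA
    B ↦ AB  (constrained at step 1)

A->CB, B->AB, C->CA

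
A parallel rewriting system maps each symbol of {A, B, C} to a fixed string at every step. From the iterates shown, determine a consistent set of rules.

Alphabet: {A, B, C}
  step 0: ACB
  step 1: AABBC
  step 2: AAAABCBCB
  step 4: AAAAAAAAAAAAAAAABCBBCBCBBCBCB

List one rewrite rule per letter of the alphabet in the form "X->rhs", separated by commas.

A->AA, B->BC, C->B

  step 1 ⇒ step 2: AABBC ⇒ AA·AA·BC·BC·B
    A ↦ AA
    B ↦ BC
    C ↦ B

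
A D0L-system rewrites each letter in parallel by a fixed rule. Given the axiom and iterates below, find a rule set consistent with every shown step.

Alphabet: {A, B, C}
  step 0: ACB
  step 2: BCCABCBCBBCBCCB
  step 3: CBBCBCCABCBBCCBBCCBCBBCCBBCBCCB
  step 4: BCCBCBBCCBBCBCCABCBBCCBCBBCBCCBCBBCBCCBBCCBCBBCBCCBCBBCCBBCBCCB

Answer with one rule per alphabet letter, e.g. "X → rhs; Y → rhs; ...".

  step 3 ⇒ step 4: CBBCBCCABCBBCCBBCCBCBBCCBBCBCCB ⇒ BC·CB·CB·BC·CB·BC·BC·CAB·CB·BC·CB·CB·BC·BC·CB·CB·BC·BC·CB·BC·CB·CB·BC·BC·CB·CB·BC·CB·BC·BC·CB
    A ↦ CAB
    B ↦ CB
    C ↦ BC

A->CAB, B->CB, C->BC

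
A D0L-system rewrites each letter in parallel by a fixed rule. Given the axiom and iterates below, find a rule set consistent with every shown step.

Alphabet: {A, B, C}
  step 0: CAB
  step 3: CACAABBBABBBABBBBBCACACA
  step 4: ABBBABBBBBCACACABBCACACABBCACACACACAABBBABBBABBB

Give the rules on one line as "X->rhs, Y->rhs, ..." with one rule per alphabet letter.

A->BB, B->CA, C->AB

  step 3 ⇒ step 4: CACAABBBABBBABBBBBCACACA ⇒ AB·BB·AB·BB·BB·CA·CA·CA·BB·CA·CA·CA·BB·CA·CA·CA·CA·CA·AB·BB·AB·BB·AB·BB
    A ↦ BB
    B ↦ CA
    C ↦ AB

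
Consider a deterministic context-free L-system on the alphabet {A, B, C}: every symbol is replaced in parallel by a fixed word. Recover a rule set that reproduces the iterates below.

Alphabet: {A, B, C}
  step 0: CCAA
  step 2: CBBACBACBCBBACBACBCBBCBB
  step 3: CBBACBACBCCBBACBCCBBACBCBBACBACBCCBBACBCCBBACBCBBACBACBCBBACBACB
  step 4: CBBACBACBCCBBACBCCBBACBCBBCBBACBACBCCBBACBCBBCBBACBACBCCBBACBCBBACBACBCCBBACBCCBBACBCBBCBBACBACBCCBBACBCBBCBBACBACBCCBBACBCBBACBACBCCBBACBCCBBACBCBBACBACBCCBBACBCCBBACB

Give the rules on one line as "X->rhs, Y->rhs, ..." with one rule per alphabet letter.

  step 3 ⇒ step 4: CBBACBACBCCBBACBCCBBACBCBBACBACBCCBBACBCCBBACBCBBACBACBCBBACBACB ⇒ CBB·ACB·ACB·C·CBB·ACB·C·CBB·ACB·CBB·CBB·ACB·ACB·C·CBB·ACB·CBB·CBB·ACB·ACB·C·CBB·ACB·CBB·ACB·ACB·C·CBB·ACB·C·CBB·ACB·CBB·CBB·ACB·ACB·C·CBB·ACB·CBB·CBB·ACB·ACB·C·CBB·ACB·CBB·ACB·ACB·C·CBB·ACB·C·CBB·ACB·CBB·ACB·ACB·C·CBB·ACB·C·CBB·ACB
    A ↦ C
    B ↦ ACB
    C ↦ CBB

A->C, B->ACB, C->CBB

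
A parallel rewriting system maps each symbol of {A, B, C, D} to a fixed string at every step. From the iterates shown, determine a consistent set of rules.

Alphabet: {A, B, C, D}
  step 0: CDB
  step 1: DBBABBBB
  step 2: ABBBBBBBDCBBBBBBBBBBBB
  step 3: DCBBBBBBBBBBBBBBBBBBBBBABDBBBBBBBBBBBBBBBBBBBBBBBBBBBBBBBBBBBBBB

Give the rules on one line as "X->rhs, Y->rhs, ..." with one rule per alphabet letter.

  step 2 ⇒ step 3: ABBBBBBBDCBBBBBBBBBBBB ⇒ DC·BBB·BBB·BBB·BBB·BBB·BBB·BBB·AB·DBB·BBB·BBB·BBB·BBB·BBB·BBB·BBB·BBB·BBB·BBB·BBB·BBB
    A ↦ DC
    B ↦ BBB
    C ↦ DBB
    D ↦ AB

A->DC, B->BBB, C->DBB, D->AB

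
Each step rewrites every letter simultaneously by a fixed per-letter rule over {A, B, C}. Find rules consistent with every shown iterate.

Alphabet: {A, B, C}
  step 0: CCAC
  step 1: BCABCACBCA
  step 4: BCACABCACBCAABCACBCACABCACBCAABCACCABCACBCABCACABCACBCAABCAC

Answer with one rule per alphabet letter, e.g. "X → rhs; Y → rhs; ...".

  step 0 ⇒ step 1: CCAC ⇒ BCA·BCA·C·BCA
    A ↦ C
    C ↦ BCA
    B ↦ A  (constrained at step 1)

A->C, B->A, C->BCA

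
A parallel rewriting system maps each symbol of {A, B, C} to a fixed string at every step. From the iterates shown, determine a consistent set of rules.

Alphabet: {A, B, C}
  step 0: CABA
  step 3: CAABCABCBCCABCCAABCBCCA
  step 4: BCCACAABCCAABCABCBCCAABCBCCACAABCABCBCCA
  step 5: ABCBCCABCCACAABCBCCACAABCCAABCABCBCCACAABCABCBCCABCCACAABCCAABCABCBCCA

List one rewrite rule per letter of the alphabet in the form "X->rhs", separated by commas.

  step 4 ⇒ step 5: BCCACAABCCAABCABCBCCAABCBCCACAABCABCBCCA ⇒ A·BC·BC·CA·BC·CA·CA·A·BC·BC·CA·CA·A·BC·CA·A·BC·A·BC·BC·CA·CA·A·BC·A·BC·BC·CA·BC·CA·CA·A·BC·CA·A·BC·A·BC·BC·CA
    A ↦ CA
    B ↦ A
    C ↦ BC

A->CA, B->A, C->BC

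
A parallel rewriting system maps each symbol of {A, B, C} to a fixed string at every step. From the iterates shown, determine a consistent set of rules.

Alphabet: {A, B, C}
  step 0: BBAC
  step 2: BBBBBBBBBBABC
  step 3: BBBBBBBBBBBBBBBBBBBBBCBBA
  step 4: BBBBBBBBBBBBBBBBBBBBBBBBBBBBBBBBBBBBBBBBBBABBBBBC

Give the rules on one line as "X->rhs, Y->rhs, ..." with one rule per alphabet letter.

A->BC, B->BB, C->A

  step 3 ⇒ step 4: BBBBBBBBBBBBBBBBBBBBBCBBA ⇒ BB·BB·BB·BB·BB·BB·BB·BB·BB·BB·BB·BB·BB·BB·BB·BB·BB·BB·BB·BB·BB·A·BB·BB·BC
    A ↦ BC
    B ↦ BB
    C ↦ A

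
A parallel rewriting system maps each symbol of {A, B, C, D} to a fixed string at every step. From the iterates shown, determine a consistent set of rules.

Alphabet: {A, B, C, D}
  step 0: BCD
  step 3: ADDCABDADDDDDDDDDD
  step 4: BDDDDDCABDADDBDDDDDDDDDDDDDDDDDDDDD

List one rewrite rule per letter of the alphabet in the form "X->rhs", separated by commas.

  step 3 ⇒ step 4: ADDCABDADDDDDDDDDD ⇒ BD·DD·DD·CA·BD·A·DD·BD·DD·DD·DD·DD·DD·DD·DD·DD·DD·DD
    A ↦ BD
    B ↦ A
    C ↦ CA
    D ↦ DD

A->BD, B->A, C->CA, D->DD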